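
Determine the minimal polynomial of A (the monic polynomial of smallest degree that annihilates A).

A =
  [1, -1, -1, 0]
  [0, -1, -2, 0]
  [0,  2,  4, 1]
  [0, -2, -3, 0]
x^3 - 3*x^2 + 3*x - 1

The characteristic polynomial is χ_A(x) = (x - 1)^4, so the eigenvalues are known. The minimal polynomial is
  m_A(x) = Π_λ (x − λ)^{k_λ}
where k_λ is the size of the *largest* Jordan block for λ (equivalently, the smallest k with (A − λI)^k v = 0 for every generalised eigenvector v of λ).

  λ = 1: largest Jordan block has size 3, contributing (x − 1)^3

So m_A(x) = (x - 1)^3 = x^3 - 3*x^2 + 3*x - 1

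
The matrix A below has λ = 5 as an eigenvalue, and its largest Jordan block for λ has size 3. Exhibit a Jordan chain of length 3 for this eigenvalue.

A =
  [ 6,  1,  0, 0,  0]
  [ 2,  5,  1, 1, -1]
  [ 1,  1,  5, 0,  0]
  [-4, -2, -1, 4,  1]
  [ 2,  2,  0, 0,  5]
A Jordan chain for λ = 5 of length 3:
v_1 = (3, -3, 3, -3, 6)ᵀ
v_2 = (1, 2, 1, -4, 2)ᵀ
v_3 = (1, 0, 0, 0, 0)ᵀ

Let N = A − (5)·I. We want v_3 with N^3 v_3 = 0 but N^2 v_3 ≠ 0; then v_{j-1} := N · v_j for j = 3, …, 2.

Pick v_3 = (1, 0, 0, 0, 0)ᵀ.
Then v_2 = N · v_3 = (1, 2, 1, -4, 2)ᵀ.
Then v_1 = N · v_2 = (3, -3, 3, -3, 6)ᵀ.

Sanity check: (A − (5)·I) v_1 = (0, 0, 0, 0, 0)ᵀ = 0. ✓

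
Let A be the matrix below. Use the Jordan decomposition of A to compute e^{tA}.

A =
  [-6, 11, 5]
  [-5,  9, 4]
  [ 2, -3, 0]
e^{tA} =
  [2*t^2*exp(t) - 7*t*exp(t) + exp(t), -2*t^2*exp(t) + 11*t*exp(t), 2*t^2*exp(t) + 5*t*exp(t)]
  [3*t^2*exp(t)/2 - 5*t*exp(t), -3*t^2*exp(t)/2 + 8*t*exp(t) + exp(t), 3*t^2*exp(t)/2 + 4*t*exp(t)]
  [-t^2*exp(t)/2 + 2*t*exp(t), t^2*exp(t)/2 - 3*t*exp(t), -t^2*exp(t)/2 - t*exp(t) + exp(t)]

Strategy: write A = P · J · P⁻¹ where J is a Jordan canonical form, so e^{tA} = P · e^{tJ} · P⁻¹, and e^{tJ} can be computed block-by-block.

A has Jordan form
J =
  [1, 1, 0]
  [0, 1, 1]
  [0, 0, 1]
(up to reordering of blocks).

Per-block formulas:
  For a 3×3 Jordan block J_3(1): exp(t · J_3(1)) = e^(1t)·(I + t·N + (t^2/2)·N^2), where N is the 3×3 nilpotent shift.

After assembling e^{tJ} and conjugating by P, we get:

e^{tA} =
  [2*t^2*exp(t) - 7*t*exp(t) + exp(t), -2*t^2*exp(t) + 11*t*exp(t), 2*t^2*exp(t) + 5*t*exp(t)]
  [3*t^2*exp(t)/2 - 5*t*exp(t), -3*t^2*exp(t)/2 + 8*t*exp(t) + exp(t), 3*t^2*exp(t)/2 + 4*t*exp(t)]
  [-t^2*exp(t)/2 + 2*t*exp(t), t^2*exp(t)/2 - 3*t*exp(t), -t^2*exp(t)/2 - t*exp(t) + exp(t)]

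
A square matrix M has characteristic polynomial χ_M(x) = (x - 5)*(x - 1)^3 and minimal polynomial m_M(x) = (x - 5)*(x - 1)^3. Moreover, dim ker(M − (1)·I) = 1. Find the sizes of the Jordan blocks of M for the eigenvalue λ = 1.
Block sizes for λ = 1: [3]

Step 1 — from the characteristic polynomial, algebraic multiplicity of λ = 1 is 3. From dim ker(M − (1)·I) = 1, there are exactly 1 Jordan blocks for λ = 1.
Step 2 — from the minimal polynomial, the factor (x − 1)^3 tells us the largest block for λ = 1 has size 3.
Step 3 — with total size 3, 1 blocks, and largest block 3, the block sizes (in nonincreasing order) are [3].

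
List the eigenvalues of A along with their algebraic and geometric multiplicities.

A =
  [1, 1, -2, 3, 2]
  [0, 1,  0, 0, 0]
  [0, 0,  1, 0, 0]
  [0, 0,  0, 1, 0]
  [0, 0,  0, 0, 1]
λ = 1: alg = 5, geom = 4

Step 1 — factor the characteristic polynomial to read off the algebraic multiplicities:
  χ_A(x) = (x - 1)^5

Step 2 — compute geometric multiplicities via the rank-nullity identity g(λ) = n − rank(A − λI):
  rank(A − (1)·I) = 1, so dim ker(A − (1)·I) = n − 1 = 4

Summary:
  λ = 1: algebraic multiplicity = 5, geometric multiplicity = 4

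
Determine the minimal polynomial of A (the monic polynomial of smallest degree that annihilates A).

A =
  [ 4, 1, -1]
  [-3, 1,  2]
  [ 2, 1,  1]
x^3 - 6*x^2 + 12*x - 8

The characteristic polynomial is χ_A(x) = (x - 2)^3, so the eigenvalues are known. The minimal polynomial is
  m_A(x) = Π_λ (x − λ)^{k_λ}
where k_λ is the size of the *largest* Jordan block for λ (equivalently, the smallest k with (A − λI)^k v = 0 for every generalised eigenvector v of λ).

  λ = 2: largest Jordan block has size 3, contributing (x − 2)^3

So m_A(x) = (x - 2)^3 = x^3 - 6*x^2 + 12*x - 8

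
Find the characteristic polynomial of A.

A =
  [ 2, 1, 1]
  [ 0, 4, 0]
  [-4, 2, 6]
x^3 - 12*x^2 + 48*x - 64

Expanding det(x·I − A) (e.g. by cofactor expansion or by noting that A is similar to its Jordan form J, which has the same characteristic polynomial as A) gives
  χ_A(x) = x^3 - 12*x^2 + 48*x - 64
which factors as (x - 4)^3. The eigenvalues (with algebraic multiplicities) are λ = 4 with multiplicity 3.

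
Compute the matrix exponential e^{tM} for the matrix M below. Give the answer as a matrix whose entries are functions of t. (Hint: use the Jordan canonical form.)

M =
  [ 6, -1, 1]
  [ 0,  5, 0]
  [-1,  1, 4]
e^{tM} =
  [t*exp(5*t) + exp(5*t), -t*exp(5*t), t*exp(5*t)]
  [0, exp(5*t), 0]
  [-t*exp(5*t), t*exp(5*t), -t*exp(5*t) + exp(5*t)]

Strategy: write M = P · J · P⁻¹ where J is a Jordan canonical form, so e^{tM} = P · e^{tJ} · P⁻¹, and e^{tJ} can be computed block-by-block.

M has Jordan form
J =
  [5, 1, 0]
  [0, 5, 0]
  [0, 0, 5]
(up to reordering of blocks).

Per-block formulas:
  For a 2×2 Jordan block J_2(5): exp(t · J_2(5)) = e^(5t)·(I + t·N), where N is the 2×2 nilpotent shift.
  For a 1×1 block at λ = 5: exp(t · [5]) = [e^(5t)].

After assembling e^{tJ} and conjugating by P, we get:

e^{tM} =
  [t*exp(5*t) + exp(5*t), -t*exp(5*t), t*exp(5*t)]
  [0, exp(5*t), 0]
  [-t*exp(5*t), t*exp(5*t), -t*exp(5*t) + exp(5*t)]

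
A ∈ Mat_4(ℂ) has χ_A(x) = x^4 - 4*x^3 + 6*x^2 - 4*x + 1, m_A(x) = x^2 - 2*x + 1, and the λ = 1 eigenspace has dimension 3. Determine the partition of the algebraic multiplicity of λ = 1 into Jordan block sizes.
Block sizes for λ = 1: [2, 1, 1]

Step 1 — from the characteristic polynomial, algebraic multiplicity of λ = 1 is 4. From dim ker(A − (1)·I) = 3, there are exactly 3 Jordan blocks for λ = 1.
Step 2 — from the minimal polynomial, the factor (x − 1)^2 tells us the largest block for λ = 1 has size 2.
Step 3 — with total size 4, 3 blocks, and largest block 2, the block sizes (in nonincreasing order) are [2, 1, 1].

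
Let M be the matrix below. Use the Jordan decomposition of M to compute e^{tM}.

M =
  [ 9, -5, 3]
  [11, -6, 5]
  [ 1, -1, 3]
e^{tM} =
  [-3*t^2*exp(2*t)/2 + 7*t*exp(2*t) + exp(2*t), t^2*exp(2*t) - 5*t*exp(2*t), -t^2*exp(2*t)/2 + 3*t*exp(2*t)]
  [-3*t^2*exp(2*t) + 11*t*exp(2*t), 2*t^2*exp(2*t) - 8*t*exp(2*t) + exp(2*t), -t^2*exp(2*t) + 5*t*exp(2*t)]
  [-3*t^2*exp(2*t)/2 + t*exp(2*t), t^2*exp(2*t) - t*exp(2*t), -t^2*exp(2*t)/2 + t*exp(2*t) + exp(2*t)]

Strategy: write M = P · J · P⁻¹ where J is a Jordan canonical form, so e^{tM} = P · e^{tJ} · P⁻¹, and e^{tJ} can be computed block-by-block.

M has Jordan form
J =
  [2, 1, 0]
  [0, 2, 1]
  [0, 0, 2]
(up to reordering of blocks).

Per-block formulas:
  For a 3×3 Jordan block J_3(2): exp(t · J_3(2)) = e^(2t)·(I + t·N + (t^2/2)·N^2), where N is the 3×3 nilpotent shift.

After assembling e^{tJ} and conjugating by P, we get:

e^{tM} =
  [-3*t^2*exp(2*t)/2 + 7*t*exp(2*t) + exp(2*t), t^2*exp(2*t) - 5*t*exp(2*t), -t^2*exp(2*t)/2 + 3*t*exp(2*t)]
  [-3*t^2*exp(2*t) + 11*t*exp(2*t), 2*t^2*exp(2*t) - 8*t*exp(2*t) + exp(2*t), -t^2*exp(2*t) + 5*t*exp(2*t)]
  [-3*t^2*exp(2*t)/2 + t*exp(2*t), t^2*exp(2*t) - t*exp(2*t), -t^2*exp(2*t)/2 + t*exp(2*t) + exp(2*t)]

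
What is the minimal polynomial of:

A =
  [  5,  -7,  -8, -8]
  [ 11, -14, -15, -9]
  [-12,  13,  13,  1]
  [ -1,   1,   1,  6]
x^4 - 10*x^3 + 13*x^2 + 60*x + 36

The characteristic polynomial is χ_A(x) = (x - 6)^2*(x + 1)^2, so the eigenvalues are known. The minimal polynomial is
  m_A(x) = Π_λ (x − λ)^{k_λ}
where k_λ is the size of the *largest* Jordan block for λ (equivalently, the smallest k with (A − λI)^k v = 0 for every generalised eigenvector v of λ).

  λ = -1: largest Jordan block has size 2, contributing (x + 1)^2
  λ = 6: largest Jordan block has size 2, contributing (x − 6)^2

So m_A(x) = (x - 6)^2*(x + 1)^2 = x^4 - 10*x^3 + 13*x^2 + 60*x + 36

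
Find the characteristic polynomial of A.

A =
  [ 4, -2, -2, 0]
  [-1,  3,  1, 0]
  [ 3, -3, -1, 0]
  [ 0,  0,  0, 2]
x^4 - 8*x^3 + 24*x^2 - 32*x + 16

Expanding det(x·I − A) (e.g. by cofactor expansion or by noting that A is similar to its Jordan form J, which has the same characteristic polynomial as A) gives
  χ_A(x) = x^4 - 8*x^3 + 24*x^2 - 32*x + 16
which factors as (x - 2)^4. The eigenvalues (with algebraic multiplicities) are λ = 2 with multiplicity 4.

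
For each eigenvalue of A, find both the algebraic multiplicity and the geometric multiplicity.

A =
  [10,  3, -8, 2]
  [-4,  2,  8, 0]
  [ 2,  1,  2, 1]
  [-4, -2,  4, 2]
λ = 4: alg = 4, geom = 2

Step 1 — factor the characteristic polynomial to read off the algebraic multiplicities:
  χ_A(x) = (x - 4)^4

Step 2 — compute geometric multiplicities via the rank-nullity identity g(λ) = n − rank(A − λI):
  rank(A − (4)·I) = 2, so dim ker(A − (4)·I) = n − 2 = 2

Summary:
  λ = 4: algebraic multiplicity = 4, geometric multiplicity = 2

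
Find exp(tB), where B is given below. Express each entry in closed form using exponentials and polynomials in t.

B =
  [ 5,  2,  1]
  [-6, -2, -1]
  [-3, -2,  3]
e^{tB} =
  [-3*t^2*exp(2*t) + 3*t*exp(2*t) + exp(2*t), -2*t^2*exp(2*t) + 2*t*exp(2*t), t^2*exp(2*t) + t*exp(2*t)]
  [9*t^2*exp(2*t)/2 - 6*t*exp(2*t), 3*t^2*exp(2*t) - 4*t*exp(2*t) + exp(2*t), -3*t^2*exp(2*t)/2 - t*exp(2*t)]
  [-3*t*exp(2*t), -2*t*exp(2*t), t*exp(2*t) + exp(2*t)]

Strategy: write B = P · J · P⁻¹ where J is a Jordan canonical form, so e^{tB} = P · e^{tJ} · P⁻¹, and e^{tJ} can be computed block-by-block.

B has Jordan form
J =
  [2, 1, 0]
  [0, 2, 1]
  [0, 0, 2]
(up to reordering of blocks).

Per-block formulas:
  For a 3×3 Jordan block J_3(2): exp(t · J_3(2)) = e^(2t)·(I + t·N + (t^2/2)·N^2), where N is the 3×3 nilpotent shift.

After assembling e^{tJ} and conjugating by P, we get:

e^{tB} =
  [-3*t^2*exp(2*t) + 3*t*exp(2*t) + exp(2*t), -2*t^2*exp(2*t) + 2*t*exp(2*t), t^2*exp(2*t) + t*exp(2*t)]
  [9*t^2*exp(2*t)/2 - 6*t*exp(2*t), 3*t^2*exp(2*t) - 4*t*exp(2*t) + exp(2*t), -3*t^2*exp(2*t)/2 - t*exp(2*t)]
  [-3*t*exp(2*t), -2*t*exp(2*t), t*exp(2*t) + exp(2*t)]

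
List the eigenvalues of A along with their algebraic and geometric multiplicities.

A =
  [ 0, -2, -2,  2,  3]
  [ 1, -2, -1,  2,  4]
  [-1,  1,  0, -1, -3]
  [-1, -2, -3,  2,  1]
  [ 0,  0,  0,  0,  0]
λ = 0: alg = 5, geom = 2

Step 1 — factor the characteristic polynomial to read off the algebraic multiplicities:
  χ_A(x) = x^5

Step 2 — compute geometric multiplicities via the rank-nullity identity g(λ) = n − rank(A − λI):
  rank(A − (0)·I) = 3, so dim ker(A − (0)·I) = n − 3 = 2

Summary:
  λ = 0: algebraic multiplicity = 5, geometric multiplicity = 2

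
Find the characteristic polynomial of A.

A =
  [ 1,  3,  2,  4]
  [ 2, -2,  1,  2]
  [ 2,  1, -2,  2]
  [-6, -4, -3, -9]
x^4 + 12*x^3 + 54*x^2 + 108*x + 81

Expanding det(x·I − A) (e.g. by cofactor expansion or by noting that A is similar to its Jordan form J, which has the same characteristic polynomial as A) gives
  χ_A(x) = x^4 + 12*x^3 + 54*x^2 + 108*x + 81
which factors as (x + 3)^4. The eigenvalues (with algebraic multiplicities) are λ = -3 with multiplicity 4.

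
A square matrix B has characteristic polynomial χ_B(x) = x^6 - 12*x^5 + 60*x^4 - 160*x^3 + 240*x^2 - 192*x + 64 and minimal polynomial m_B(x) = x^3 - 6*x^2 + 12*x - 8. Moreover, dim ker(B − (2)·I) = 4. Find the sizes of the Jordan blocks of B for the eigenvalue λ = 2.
Block sizes for λ = 2: [3, 1, 1, 1]

Step 1 — from the characteristic polynomial, algebraic multiplicity of λ = 2 is 6. From dim ker(B − (2)·I) = 4, there are exactly 4 Jordan blocks for λ = 2.
Step 2 — from the minimal polynomial, the factor (x − 2)^3 tells us the largest block for λ = 2 has size 3.
Step 3 — with total size 6, 4 blocks, and largest block 3, the block sizes (in nonincreasing order) are [3, 1, 1, 1].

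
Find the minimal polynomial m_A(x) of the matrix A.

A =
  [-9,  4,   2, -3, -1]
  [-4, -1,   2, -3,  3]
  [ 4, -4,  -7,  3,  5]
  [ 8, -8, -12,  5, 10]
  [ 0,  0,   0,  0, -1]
x^3 + 7*x^2 + 11*x + 5

The characteristic polynomial is χ_A(x) = (x + 1)^3*(x + 5)^2, so the eigenvalues are known. The minimal polynomial is
  m_A(x) = Π_λ (x − λ)^{k_λ}
where k_λ is the size of the *largest* Jordan block for λ (equivalently, the smallest k with (A − λI)^k v = 0 for every generalised eigenvector v of λ).

  λ = -5: largest Jordan block has size 1, contributing (x + 5)
  λ = -1: largest Jordan block has size 2, contributing (x + 1)^2

So m_A(x) = (x + 1)^2*(x + 5) = x^3 + 7*x^2 + 11*x + 5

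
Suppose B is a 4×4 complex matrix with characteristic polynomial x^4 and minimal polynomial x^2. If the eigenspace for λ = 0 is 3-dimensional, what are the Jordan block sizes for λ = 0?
Block sizes for λ = 0: [2, 1, 1]

Step 1 — from the characteristic polynomial, algebraic multiplicity of λ = 0 is 4. From dim ker(B − (0)·I) = 3, there are exactly 3 Jordan blocks for λ = 0.
Step 2 — from the minimal polynomial, the factor (x − 0)^2 tells us the largest block for λ = 0 has size 2.
Step 3 — with total size 4, 3 blocks, and largest block 2, the block sizes (in nonincreasing order) are [2, 1, 1].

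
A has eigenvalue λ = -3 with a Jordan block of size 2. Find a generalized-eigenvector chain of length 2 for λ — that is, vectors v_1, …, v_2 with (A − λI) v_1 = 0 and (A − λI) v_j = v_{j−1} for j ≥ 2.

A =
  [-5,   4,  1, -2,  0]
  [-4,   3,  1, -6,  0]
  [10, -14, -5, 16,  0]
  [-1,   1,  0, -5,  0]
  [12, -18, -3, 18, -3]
A Jordan chain for λ = -3 of length 2:
v_1 = (-2, -4, 10, -1, 12)ᵀ
v_2 = (1, 0, 0, 0, 0)ᵀ

Let N = A − (-3)·I. We want v_2 with N^2 v_2 = 0 but N^1 v_2 ≠ 0; then v_{j-1} := N · v_j for j = 2, …, 2.

Pick v_2 = (1, 0, 0, 0, 0)ᵀ.
Then v_1 = N · v_2 = (-2, -4, 10, -1, 12)ᵀ.

Sanity check: (A − (-3)·I) v_1 = (0, 0, 0, 0, 0)ᵀ = 0. ✓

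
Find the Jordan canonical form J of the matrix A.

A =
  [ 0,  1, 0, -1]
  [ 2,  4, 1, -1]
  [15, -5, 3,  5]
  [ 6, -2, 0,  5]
J_3(3) ⊕ J_1(3)

The characteristic polynomial is
  det(x·I − A) = x^4 - 12*x^3 + 54*x^2 - 108*x + 81 = (x - 3)^4

Eigenvalues and multiplicities (the geometric multiplicity of λ is n − rank(A − λI), which equals the number of Jordan blocks for λ):
  λ = 3: algebraic multiplicity = 4, geometric multiplicity = 2

Determining the block sizes for each eigenvalue:
  λ = 3: with am = 4 and gm = 2, the partition is not yet determined (e.g. several partitions of 4 into 2 parts exist). Let N = A − (3)·I. Computing rank(N^1) = 2, rank(N^2) = 1, rank(N^3) = 0; the number of blocks of size ≥ j is rank(N^{j−1}) − rank(N^j), giving [2, 1, 1]. So we have 1 block(s) of size 3, 1 block(s) of size 1 → block sizes [3, 1]

Assembling the blocks gives a Jordan form
J =
  [3, 1, 0, 0]
  [0, 3, 1, 0]
  [0, 0, 3, 0]
  [0, 0, 0, 3]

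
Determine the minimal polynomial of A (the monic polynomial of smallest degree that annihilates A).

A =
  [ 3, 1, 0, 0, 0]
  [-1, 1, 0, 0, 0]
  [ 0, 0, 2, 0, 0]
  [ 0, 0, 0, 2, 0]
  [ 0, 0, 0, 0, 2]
x^2 - 4*x + 4

The characteristic polynomial is χ_A(x) = (x - 2)^5, so the eigenvalues are known. The minimal polynomial is
  m_A(x) = Π_λ (x − λ)^{k_λ}
where k_λ is the size of the *largest* Jordan block for λ (equivalently, the smallest k with (A − λI)^k v = 0 for every generalised eigenvector v of λ).

  λ = 2: largest Jordan block has size 2, contributing (x − 2)^2

So m_A(x) = (x - 2)^2 = x^2 - 4*x + 4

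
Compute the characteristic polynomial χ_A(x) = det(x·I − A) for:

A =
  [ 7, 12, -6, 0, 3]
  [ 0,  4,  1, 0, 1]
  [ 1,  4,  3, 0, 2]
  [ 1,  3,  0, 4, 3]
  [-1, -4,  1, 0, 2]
x^5 - 20*x^4 + 160*x^3 - 640*x^2 + 1280*x - 1024

Expanding det(x·I − A) (e.g. by cofactor expansion or by noting that A is similar to its Jordan form J, which has the same characteristic polynomial as A) gives
  χ_A(x) = x^5 - 20*x^4 + 160*x^3 - 640*x^2 + 1280*x - 1024
which factors as (x - 4)^5. The eigenvalues (with algebraic multiplicities) are λ = 4 with multiplicity 5.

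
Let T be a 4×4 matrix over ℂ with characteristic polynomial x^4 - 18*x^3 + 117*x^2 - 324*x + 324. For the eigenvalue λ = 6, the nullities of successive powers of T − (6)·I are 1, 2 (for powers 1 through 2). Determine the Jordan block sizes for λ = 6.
Block sizes for λ = 6: [2]

From the dimensions of kernels of powers, the number of Jordan blocks of size at least j is d_j − d_{j−1} where d_j = dim ker(N^j) (with d_0 = 0). Computing the differences gives [1, 1].
The number of blocks of size exactly k is (#blocks of size ≥ k) − (#blocks of size ≥ k + 1), so the partition is: 1 block(s) of size 2.
In nonincreasing order the block sizes are [2].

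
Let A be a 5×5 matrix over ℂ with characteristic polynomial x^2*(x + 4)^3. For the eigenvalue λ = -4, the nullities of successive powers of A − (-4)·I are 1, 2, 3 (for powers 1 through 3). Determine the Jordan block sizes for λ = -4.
Block sizes for λ = -4: [3]

From the dimensions of kernels of powers, the number of Jordan blocks of size at least j is d_j − d_{j−1} where d_j = dim ker(N^j) (with d_0 = 0). Computing the differences gives [1, 1, 1].
The number of blocks of size exactly k is (#blocks of size ≥ k) − (#blocks of size ≥ k + 1), so the partition is: 1 block(s) of size 3.
In nonincreasing order the block sizes are [3].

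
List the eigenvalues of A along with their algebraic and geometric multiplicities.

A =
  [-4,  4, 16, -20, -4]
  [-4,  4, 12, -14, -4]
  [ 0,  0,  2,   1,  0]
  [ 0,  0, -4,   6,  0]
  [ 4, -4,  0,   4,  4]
λ = 0: alg = 2, geom = 2; λ = 4: alg = 3, geom = 2

Step 1 — factor the characteristic polynomial to read off the algebraic multiplicities:
  χ_A(x) = x^2*(x - 4)^3

Step 2 — compute geometric multiplicities via the rank-nullity identity g(λ) = n − rank(A − λI):
  rank(A − (0)·I) = 3, so dim ker(A − (0)·I) = n − 3 = 2
  rank(A − (4)·I) = 3, so dim ker(A − (4)·I) = n − 3 = 2

Summary:
  λ = 0: algebraic multiplicity = 2, geometric multiplicity = 2
  λ = 4: algebraic multiplicity = 3, geometric multiplicity = 2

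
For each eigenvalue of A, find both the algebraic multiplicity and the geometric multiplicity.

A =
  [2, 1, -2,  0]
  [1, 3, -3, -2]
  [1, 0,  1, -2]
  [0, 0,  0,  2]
λ = 2: alg = 4, geom = 2

Step 1 — factor the characteristic polynomial to read off the algebraic multiplicities:
  χ_A(x) = (x - 2)^4

Step 2 — compute geometric multiplicities via the rank-nullity identity g(λ) = n − rank(A − λI):
  rank(A − (2)·I) = 2, so dim ker(A − (2)·I) = n − 2 = 2

Summary:
  λ = 2: algebraic multiplicity = 4, geometric multiplicity = 2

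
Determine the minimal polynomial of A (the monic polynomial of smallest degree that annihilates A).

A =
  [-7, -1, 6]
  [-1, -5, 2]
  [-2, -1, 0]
x^3 + 12*x^2 + 48*x + 64

The characteristic polynomial is χ_A(x) = (x + 4)^3, so the eigenvalues are known. The minimal polynomial is
  m_A(x) = Π_λ (x − λ)^{k_λ}
where k_λ is the size of the *largest* Jordan block for λ (equivalently, the smallest k with (A − λI)^k v = 0 for every generalised eigenvector v of λ).

  λ = -4: largest Jordan block has size 3, contributing (x + 4)^3

So m_A(x) = (x + 4)^3 = x^3 + 12*x^2 + 48*x + 64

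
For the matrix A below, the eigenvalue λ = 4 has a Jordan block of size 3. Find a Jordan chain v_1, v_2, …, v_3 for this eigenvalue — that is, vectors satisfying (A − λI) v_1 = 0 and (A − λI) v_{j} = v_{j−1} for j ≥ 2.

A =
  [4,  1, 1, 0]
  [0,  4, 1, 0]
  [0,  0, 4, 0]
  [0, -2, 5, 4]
A Jordan chain for λ = 4 of length 3:
v_1 = (1, 0, 0, -2)ᵀ
v_2 = (1, 1, 0, 5)ᵀ
v_3 = (0, 0, 1, 0)ᵀ

Let N = A − (4)·I. We want v_3 with N^3 v_3 = 0 but N^2 v_3 ≠ 0; then v_{j-1} := N · v_j for j = 3, …, 2.

Pick v_3 = (0, 0, 1, 0)ᵀ.
Then v_2 = N · v_3 = (1, 1, 0, 5)ᵀ.
Then v_1 = N · v_2 = (1, 0, 0, -2)ᵀ.

Sanity check: (A − (4)·I) v_1 = (0, 0, 0, 0)ᵀ = 0. ✓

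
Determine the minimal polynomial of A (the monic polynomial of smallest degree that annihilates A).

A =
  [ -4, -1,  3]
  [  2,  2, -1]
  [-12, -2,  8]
x^3 - 6*x^2 + 12*x - 8

The characteristic polynomial is χ_A(x) = (x - 2)^3, so the eigenvalues are known. The minimal polynomial is
  m_A(x) = Π_λ (x − λ)^{k_λ}
where k_λ is the size of the *largest* Jordan block for λ (equivalently, the smallest k with (A − λI)^k v = 0 for every generalised eigenvector v of λ).

  λ = 2: largest Jordan block has size 3, contributing (x − 2)^3

So m_A(x) = (x - 2)^3 = x^3 - 6*x^2 + 12*x - 8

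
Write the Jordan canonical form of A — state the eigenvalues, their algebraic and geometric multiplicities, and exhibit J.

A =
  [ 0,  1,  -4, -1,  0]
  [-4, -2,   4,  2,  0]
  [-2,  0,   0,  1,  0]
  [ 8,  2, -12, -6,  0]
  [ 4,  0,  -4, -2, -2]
J_2(-2) ⊕ J_2(-2) ⊕ J_1(-2)

The characteristic polynomial is
  det(x·I − A) = x^5 + 10*x^4 + 40*x^3 + 80*x^2 + 80*x + 32 = (x + 2)^5

Eigenvalues and multiplicities (the geometric multiplicity of λ is n − rank(A − λI), which equals the number of Jordan blocks for λ):
  λ = -2: algebraic multiplicity = 5, geometric multiplicity = 3

Determining the block sizes for each eigenvalue:
  λ = -2: with am = 5 and gm = 3, the partition is not yet determined (e.g. several partitions of 5 into 3 parts exist). Let N = A − (-2)·I. Computing rank(N^1) = 2, rank(N^2) = 0; the number of blocks of size ≥ j is rank(N^{j−1}) − rank(N^j), giving [3, 2]. So we have 2 block(s) of size 2, 1 block(s) of size 1 → block sizes [2, 2, 1]

Assembling the blocks gives a Jordan form
J =
  [-2,  1,  0,  0,  0]
  [ 0, -2,  0,  0,  0]
  [ 0,  0, -2,  1,  0]
  [ 0,  0,  0, -2,  0]
  [ 0,  0,  0,  0, -2]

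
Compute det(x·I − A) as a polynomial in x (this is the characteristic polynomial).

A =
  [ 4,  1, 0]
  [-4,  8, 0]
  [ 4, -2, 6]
x^3 - 18*x^2 + 108*x - 216

Expanding det(x·I − A) (e.g. by cofactor expansion or by noting that A is similar to its Jordan form J, which has the same characteristic polynomial as A) gives
  χ_A(x) = x^3 - 18*x^2 + 108*x - 216
which factors as (x - 6)^3. The eigenvalues (with algebraic multiplicities) are λ = 6 with multiplicity 3.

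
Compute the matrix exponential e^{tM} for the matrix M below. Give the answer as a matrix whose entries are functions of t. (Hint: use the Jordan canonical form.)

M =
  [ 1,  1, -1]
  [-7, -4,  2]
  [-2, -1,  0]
e^{tM} =
  [-t^2*exp(-t)/2 + 2*t*exp(-t) + exp(-t), t*exp(-t), -t^2*exp(-t)/2 - t*exp(-t)]
  [3*t^2*exp(-t)/2 - 7*t*exp(-t), -3*t*exp(-t) + exp(-t), 3*t^2*exp(-t)/2 + 2*t*exp(-t)]
  [t^2*exp(-t)/2 - 2*t*exp(-t), -t*exp(-t), t^2*exp(-t)/2 + t*exp(-t) + exp(-t)]

Strategy: write M = P · J · P⁻¹ where J is a Jordan canonical form, so e^{tM} = P · e^{tJ} · P⁻¹, and e^{tJ} can be computed block-by-block.

M has Jordan form
J =
  [-1,  1,  0]
  [ 0, -1,  1]
  [ 0,  0, -1]
(up to reordering of blocks).

Per-block formulas:
  For a 3×3 Jordan block J_3(-1): exp(t · J_3(-1)) = e^(-1t)·(I + t·N + (t^2/2)·N^2), where N is the 3×3 nilpotent shift.

After assembling e^{tJ} and conjugating by P, we get:

e^{tM} =
  [-t^2*exp(-t)/2 + 2*t*exp(-t) + exp(-t), t*exp(-t), -t^2*exp(-t)/2 - t*exp(-t)]
  [3*t^2*exp(-t)/2 - 7*t*exp(-t), -3*t*exp(-t) + exp(-t), 3*t^2*exp(-t)/2 + 2*t*exp(-t)]
  [t^2*exp(-t)/2 - 2*t*exp(-t), -t*exp(-t), t^2*exp(-t)/2 + t*exp(-t) + exp(-t)]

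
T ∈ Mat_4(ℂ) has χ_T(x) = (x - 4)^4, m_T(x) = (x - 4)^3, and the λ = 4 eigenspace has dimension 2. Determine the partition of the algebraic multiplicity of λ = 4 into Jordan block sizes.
Block sizes for λ = 4: [3, 1]

Step 1 — from the characteristic polynomial, algebraic multiplicity of λ = 4 is 4. From dim ker(T − (4)·I) = 2, there are exactly 2 Jordan blocks for λ = 4.
Step 2 — from the minimal polynomial, the factor (x − 4)^3 tells us the largest block for λ = 4 has size 3.
Step 3 — with total size 4, 2 blocks, and largest block 3, the block sizes (in nonincreasing order) are [3, 1].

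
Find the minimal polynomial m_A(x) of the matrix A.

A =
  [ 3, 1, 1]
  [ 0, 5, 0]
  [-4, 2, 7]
x^2 - 10*x + 25

The characteristic polynomial is χ_A(x) = (x - 5)^3, so the eigenvalues are known. The minimal polynomial is
  m_A(x) = Π_λ (x − λ)^{k_λ}
where k_λ is the size of the *largest* Jordan block for λ (equivalently, the smallest k with (A − λI)^k v = 0 for every generalised eigenvector v of λ).

  λ = 5: largest Jordan block has size 2, contributing (x − 5)^2

So m_A(x) = (x - 5)^2 = x^2 - 10*x + 25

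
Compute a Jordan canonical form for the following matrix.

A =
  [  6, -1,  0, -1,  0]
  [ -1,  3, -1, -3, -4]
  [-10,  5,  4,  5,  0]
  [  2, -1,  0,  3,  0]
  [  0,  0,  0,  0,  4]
J_3(4) ⊕ J_1(4) ⊕ J_1(4)

The characteristic polynomial is
  det(x·I − A) = x^5 - 20*x^4 + 160*x^3 - 640*x^2 + 1280*x - 1024 = (x - 4)^5

Eigenvalues and multiplicities (the geometric multiplicity of λ is n − rank(A − λI), which equals the number of Jordan blocks for λ):
  λ = 4: algebraic multiplicity = 5, geometric multiplicity = 3

Determining the block sizes for each eigenvalue:
  λ = 4: with am = 5 and gm = 3, the partition is not yet determined (e.g. several partitions of 5 into 3 parts exist). Let N = A − (4)·I. Computing rank(N^1) = 2, rank(N^2) = 1, rank(N^3) = 0; the number of blocks of size ≥ j is rank(N^{j−1}) − rank(N^j), giving [3, 1, 1]. So we have 1 block(s) of size 3, 2 block(s) of size 1 → block sizes [3, 1, 1]

Assembling the blocks gives a Jordan form
J =
  [4, 1, 0, 0, 0]
  [0, 4, 1, 0, 0]
  [0, 0, 4, 0, 0]
  [0, 0, 0, 4, 0]
  [0, 0, 0, 0, 4]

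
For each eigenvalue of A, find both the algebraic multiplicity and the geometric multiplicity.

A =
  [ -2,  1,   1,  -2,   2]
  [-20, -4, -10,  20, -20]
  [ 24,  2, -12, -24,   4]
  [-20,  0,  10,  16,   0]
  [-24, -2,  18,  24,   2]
λ = -4: alg = 3, geom = 2; λ = 6: alg = 2, geom = 2

Step 1 — factor the characteristic polynomial to read off the algebraic multiplicities:
  χ_A(x) = (x - 6)^2*(x + 4)^3

Step 2 — compute geometric multiplicities via the rank-nullity identity g(λ) = n − rank(A − λI):
  rank(A − (-4)·I) = 3, so dim ker(A − (-4)·I) = n − 3 = 2
  rank(A − (6)·I) = 3, so dim ker(A − (6)·I) = n − 3 = 2

Summary:
  λ = -4: algebraic multiplicity = 3, geometric multiplicity = 2
  λ = 6: algebraic multiplicity = 2, geometric multiplicity = 2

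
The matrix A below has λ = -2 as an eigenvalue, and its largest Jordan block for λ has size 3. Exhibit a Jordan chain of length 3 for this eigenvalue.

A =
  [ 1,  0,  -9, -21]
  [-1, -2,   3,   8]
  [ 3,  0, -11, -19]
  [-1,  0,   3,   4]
A Jordan chain for λ = -2 of length 3:
v_1 = (3, -2, 1, 0)ᵀ
v_2 = (3, -1, 3, -1)ᵀ
v_3 = (1, 0, 0, 0)ᵀ

Let N = A − (-2)·I. We want v_3 with N^3 v_3 = 0 but N^2 v_3 ≠ 0; then v_{j-1} := N · v_j for j = 3, …, 2.

Pick v_3 = (1, 0, 0, 0)ᵀ.
Then v_2 = N · v_3 = (3, -1, 3, -1)ᵀ.
Then v_1 = N · v_2 = (3, -2, 1, 0)ᵀ.

Sanity check: (A − (-2)·I) v_1 = (0, 0, 0, 0)ᵀ = 0. ✓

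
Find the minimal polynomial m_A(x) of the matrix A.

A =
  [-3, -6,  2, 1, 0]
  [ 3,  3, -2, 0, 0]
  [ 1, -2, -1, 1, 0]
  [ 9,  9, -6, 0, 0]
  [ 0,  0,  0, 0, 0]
x^4 + x^3

The characteristic polynomial is χ_A(x) = x^4*(x + 1), so the eigenvalues are known. The minimal polynomial is
  m_A(x) = Π_λ (x − λ)^{k_λ}
where k_λ is the size of the *largest* Jordan block for λ (equivalently, the smallest k with (A − λI)^k v = 0 for every generalised eigenvector v of λ).

  λ = -1: largest Jordan block has size 1, contributing (x + 1)
  λ = 0: largest Jordan block has size 3, contributing (x − 0)^3

So m_A(x) = x^3*(x + 1) = x^4 + x^3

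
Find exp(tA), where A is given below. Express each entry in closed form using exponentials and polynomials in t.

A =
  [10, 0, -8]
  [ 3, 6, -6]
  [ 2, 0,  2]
e^{tA} =
  [4*t*exp(6*t) + exp(6*t), 0, -8*t*exp(6*t)]
  [3*t*exp(6*t), exp(6*t), -6*t*exp(6*t)]
  [2*t*exp(6*t), 0, -4*t*exp(6*t) + exp(6*t)]

Strategy: write A = P · J · P⁻¹ where J is a Jordan canonical form, so e^{tA} = P · e^{tJ} · P⁻¹, and e^{tJ} can be computed block-by-block.

A has Jordan form
J =
  [6, 1, 0]
  [0, 6, 0]
  [0, 0, 6]
(up to reordering of blocks).

Per-block formulas:
  For a 1×1 block at λ = 6: exp(t · [6]) = [e^(6t)].
  For a 2×2 Jordan block J_2(6): exp(t · J_2(6)) = e^(6t)·(I + t·N), where N is the 2×2 nilpotent shift.

After assembling e^{tJ} and conjugating by P, we get:

e^{tA} =
  [4*t*exp(6*t) + exp(6*t), 0, -8*t*exp(6*t)]
  [3*t*exp(6*t), exp(6*t), -6*t*exp(6*t)]
  [2*t*exp(6*t), 0, -4*t*exp(6*t) + exp(6*t)]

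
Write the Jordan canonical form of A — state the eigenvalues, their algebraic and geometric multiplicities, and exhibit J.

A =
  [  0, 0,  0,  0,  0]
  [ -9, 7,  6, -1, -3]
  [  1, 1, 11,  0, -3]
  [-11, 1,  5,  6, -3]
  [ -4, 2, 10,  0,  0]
J_1(0) ⊕ J_3(6) ⊕ J_1(6)

The characteristic polynomial is
  det(x·I − A) = x^5 - 24*x^4 + 216*x^3 - 864*x^2 + 1296*x = x*(x - 6)^4

Eigenvalues and multiplicities (the geometric multiplicity of λ is n − rank(A − λI), which equals the number of Jordan blocks for λ):
  λ = 0: algebraic multiplicity = 1, geometric multiplicity = 1
  λ = 6: algebraic multiplicity = 4, geometric multiplicity = 2

Determining the block sizes for each eigenvalue:
  λ = 0: one block (gm = 1), so the single block has size am = 1 → block sizes [1]
  λ = 6: with am = 4 and gm = 2, the partition is not yet determined (e.g. several partitions of 4 into 2 parts exist). Let N = A − (6)·I. Computing rank(N^1) = 3, rank(N^2) = 2, rank(N^3) = 1; the number of blocks of size ≥ j is rank(N^{j−1}) − rank(N^j), giving [2, 1, 1]. So we have 1 block(s) of size 3, 1 block(s) of size 1 → block sizes [3, 1]

Assembling the blocks gives a Jordan form
J =
  [0, 0, 0, 0, 0]
  [0, 6, 1, 0, 0]
  [0, 0, 6, 1, 0]
  [0, 0, 0, 6, 0]
  [0, 0, 0, 0, 6]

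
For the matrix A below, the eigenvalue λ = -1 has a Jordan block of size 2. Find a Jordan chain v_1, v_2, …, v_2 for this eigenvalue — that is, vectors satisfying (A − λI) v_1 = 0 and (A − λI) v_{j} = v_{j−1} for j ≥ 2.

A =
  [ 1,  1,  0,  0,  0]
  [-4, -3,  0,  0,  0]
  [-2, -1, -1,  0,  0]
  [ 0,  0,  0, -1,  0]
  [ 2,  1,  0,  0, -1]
A Jordan chain for λ = -1 of length 2:
v_1 = (2, -4, -2, 0, 2)ᵀ
v_2 = (1, 0, 0, 0, 0)ᵀ

Let N = A − (-1)·I. We want v_2 with N^2 v_2 = 0 but N^1 v_2 ≠ 0; then v_{j-1} := N · v_j for j = 2, …, 2.

Pick v_2 = (1, 0, 0, 0, 0)ᵀ.
Then v_1 = N · v_2 = (2, -4, -2, 0, 2)ᵀ.

Sanity check: (A − (-1)·I) v_1 = (0, 0, 0, 0, 0)ᵀ = 0. ✓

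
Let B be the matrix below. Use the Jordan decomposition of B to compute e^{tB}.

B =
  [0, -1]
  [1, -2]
e^{tB} =
  [t*exp(-t) + exp(-t), -t*exp(-t)]
  [t*exp(-t), -t*exp(-t) + exp(-t)]

Strategy: write B = P · J · P⁻¹ where J is a Jordan canonical form, so e^{tB} = P · e^{tJ} · P⁻¹, and e^{tJ} can be computed block-by-block.

B has Jordan form
J =
  [-1,  1]
  [ 0, -1]
(up to reordering of blocks).

Per-block formulas:
  For a 2×2 Jordan block J_2(-1): exp(t · J_2(-1)) = e^(-1t)·(I + t·N), where N is the 2×2 nilpotent shift.

After assembling e^{tJ} and conjugating by P, we get:

e^{tB} =
  [t*exp(-t) + exp(-t), -t*exp(-t)]
  [t*exp(-t), -t*exp(-t) + exp(-t)]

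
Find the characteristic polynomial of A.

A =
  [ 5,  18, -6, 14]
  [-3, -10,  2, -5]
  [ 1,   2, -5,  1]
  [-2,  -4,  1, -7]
x^4 + 17*x^3 + 108*x^2 + 304*x + 320

Expanding det(x·I − A) (e.g. by cofactor expansion or by noting that A is similar to its Jordan form J, which has the same characteristic polynomial as A) gives
  χ_A(x) = x^4 + 17*x^3 + 108*x^2 + 304*x + 320
which factors as (x + 4)^3*(x + 5). The eigenvalues (with algebraic multiplicities) are λ = -5 with multiplicity 1, λ = -4 with multiplicity 3.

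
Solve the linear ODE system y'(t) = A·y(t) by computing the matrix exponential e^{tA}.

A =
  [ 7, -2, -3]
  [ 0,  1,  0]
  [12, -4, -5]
e^{tA} =
  [6*t*exp(t) + exp(t), -2*t*exp(t), -3*t*exp(t)]
  [0, exp(t), 0]
  [12*t*exp(t), -4*t*exp(t), -6*t*exp(t) + exp(t)]

Strategy: write A = P · J · P⁻¹ where J is a Jordan canonical form, so e^{tA} = P · e^{tJ} · P⁻¹, and e^{tJ} can be computed block-by-block.

A has Jordan form
J =
  [1, 1, 0]
  [0, 1, 0]
  [0, 0, 1]
(up to reordering of blocks).

Per-block formulas:
  For a 1×1 block at λ = 1: exp(t · [1]) = [e^(1t)].
  For a 2×2 Jordan block J_2(1): exp(t · J_2(1)) = e^(1t)·(I + t·N), where N is the 2×2 nilpotent shift.

After assembling e^{tJ} and conjugating by P, we get:

e^{tA} =
  [6*t*exp(t) + exp(t), -2*t*exp(t), -3*t*exp(t)]
  [0, exp(t), 0]
  [12*t*exp(t), -4*t*exp(t), -6*t*exp(t) + exp(t)]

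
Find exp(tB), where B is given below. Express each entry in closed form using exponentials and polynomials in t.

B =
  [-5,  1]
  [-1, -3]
e^{tB} =
  [-t*exp(-4*t) + exp(-4*t), t*exp(-4*t)]
  [-t*exp(-4*t), t*exp(-4*t) + exp(-4*t)]

Strategy: write B = P · J · P⁻¹ where J is a Jordan canonical form, so e^{tB} = P · e^{tJ} · P⁻¹, and e^{tJ} can be computed block-by-block.

B has Jordan form
J =
  [-4,  1]
  [ 0, -4]
(up to reordering of blocks).

Per-block formulas:
  For a 2×2 Jordan block J_2(-4): exp(t · J_2(-4)) = e^(-4t)·(I + t·N), where N is the 2×2 nilpotent shift.

After assembling e^{tJ} and conjugating by P, we get:

e^{tB} =
  [-t*exp(-4*t) + exp(-4*t), t*exp(-4*t)]
  [-t*exp(-4*t), t*exp(-4*t) + exp(-4*t)]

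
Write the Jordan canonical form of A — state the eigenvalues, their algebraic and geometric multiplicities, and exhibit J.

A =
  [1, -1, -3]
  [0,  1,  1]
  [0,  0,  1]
J_3(1)

The characteristic polynomial is
  det(x·I − A) = x^3 - 3*x^2 + 3*x - 1 = (x - 1)^3

Eigenvalues and multiplicities (the geometric multiplicity of λ is n − rank(A − λI), which equals the number of Jordan blocks for λ):
  λ = 1: algebraic multiplicity = 3, geometric multiplicity = 1

Determining the block sizes for each eigenvalue:
  λ = 1: one block (gm = 1), so the single block has size am = 3 → block sizes [3]

Assembling the blocks gives a Jordan form
J =
  [1, 1, 0]
  [0, 1, 1]
  [0, 0, 1]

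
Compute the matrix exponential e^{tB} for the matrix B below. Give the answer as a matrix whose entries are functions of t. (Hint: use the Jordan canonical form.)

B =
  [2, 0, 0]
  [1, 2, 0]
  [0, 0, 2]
e^{tB} =
  [exp(2*t), 0, 0]
  [t*exp(2*t), exp(2*t), 0]
  [0, 0, exp(2*t)]

Strategy: write B = P · J · P⁻¹ where J is a Jordan canonical form, so e^{tB} = P · e^{tJ} · P⁻¹, and e^{tJ} can be computed block-by-block.

B has Jordan form
J =
  [2, 1, 0]
  [0, 2, 0]
  [0, 0, 2]
(up to reordering of blocks).

Per-block formulas:
  For a 1×1 block at λ = 2: exp(t · [2]) = [e^(2t)].
  For a 2×2 Jordan block J_2(2): exp(t · J_2(2)) = e^(2t)·(I + t·N), where N is the 2×2 nilpotent shift.

After assembling e^{tJ} and conjugating by P, we get:

e^{tB} =
  [exp(2*t), 0, 0]
  [t*exp(2*t), exp(2*t), 0]
  [0, 0, exp(2*t)]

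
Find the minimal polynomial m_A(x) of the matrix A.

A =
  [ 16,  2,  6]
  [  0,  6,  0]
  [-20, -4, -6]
x^2 - 10*x + 24

The characteristic polynomial is χ_A(x) = (x - 6)^2*(x - 4), so the eigenvalues are known. The minimal polynomial is
  m_A(x) = Π_λ (x − λ)^{k_λ}
where k_λ is the size of the *largest* Jordan block for λ (equivalently, the smallest k with (A − λI)^k v = 0 for every generalised eigenvector v of λ).

  λ = 4: largest Jordan block has size 1, contributing (x − 4)
  λ = 6: largest Jordan block has size 1, contributing (x − 6)

So m_A(x) = (x - 6)*(x - 4) = x^2 - 10*x + 24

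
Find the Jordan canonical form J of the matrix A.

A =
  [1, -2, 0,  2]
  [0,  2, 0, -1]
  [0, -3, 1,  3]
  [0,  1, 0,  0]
J_2(1) ⊕ J_1(1) ⊕ J_1(1)

The characteristic polynomial is
  det(x·I − A) = x^4 - 4*x^3 + 6*x^2 - 4*x + 1 = (x - 1)^4

Eigenvalues and multiplicities (the geometric multiplicity of λ is n − rank(A − λI), which equals the number of Jordan blocks for λ):
  λ = 1: algebraic multiplicity = 4, geometric multiplicity = 3

Determining the block sizes for each eigenvalue:
  λ = 1: 3 blocks summing to 4 forces exactly one block of size 2 and the rest size 1 → block sizes [2, 1, 1]

Assembling the blocks gives a Jordan form
J =
  [1, 1, 0, 0]
  [0, 1, 0, 0]
  [0, 0, 1, 0]
  [0, 0, 0, 1]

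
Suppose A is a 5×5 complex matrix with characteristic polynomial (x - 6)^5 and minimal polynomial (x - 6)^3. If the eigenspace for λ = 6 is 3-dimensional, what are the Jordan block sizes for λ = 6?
Block sizes for λ = 6: [3, 1, 1]

Step 1 — from the characteristic polynomial, algebraic multiplicity of λ = 6 is 5. From dim ker(A − (6)·I) = 3, there are exactly 3 Jordan blocks for λ = 6.
Step 2 — from the minimal polynomial, the factor (x − 6)^3 tells us the largest block for λ = 6 has size 3.
Step 3 — with total size 5, 3 blocks, and largest block 3, the block sizes (in nonincreasing order) are [3, 1, 1].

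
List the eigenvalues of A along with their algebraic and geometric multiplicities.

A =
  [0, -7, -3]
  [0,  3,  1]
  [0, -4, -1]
λ = 0: alg = 1, geom = 1; λ = 1: alg = 2, geom = 1

Step 1 — factor the characteristic polynomial to read off the algebraic multiplicities:
  χ_A(x) = x*(x - 1)^2

Step 2 — compute geometric multiplicities via the rank-nullity identity g(λ) = n − rank(A − λI):
  rank(A − (0)·I) = 2, so dim ker(A − (0)·I) = n − 2 = 1
  rank(A − (1)·I) = 2, so dim ker(A − (1)·I) = n − 2 = 1

Summary:
  λ = 0: algebraic multiplicity = 1, geometric multiplicity = 1
  λ = 1: algebraic multiplicity = 2, geometric multiplicity = 1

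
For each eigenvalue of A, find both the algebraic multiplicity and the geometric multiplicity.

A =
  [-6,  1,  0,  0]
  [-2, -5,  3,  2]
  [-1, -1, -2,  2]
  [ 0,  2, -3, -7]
λ = -5: alg = 4, geom = 2

Step 1 — factor the characteristic polynomial to read off the algebraic multiplicities:
  χ_A(x) = (x + 5)^4

Step 2 — compute geometric multiplicities via the rank-nullity identity g(λ) = n − rank(A − λI):
  rank(A − (-5)·I) = 2, so dim ker(A − (-5)·I) = n − 2 = 2

Summary:
  λ = -5: algebraic multiplicity = 4, geometric multiplicity = 2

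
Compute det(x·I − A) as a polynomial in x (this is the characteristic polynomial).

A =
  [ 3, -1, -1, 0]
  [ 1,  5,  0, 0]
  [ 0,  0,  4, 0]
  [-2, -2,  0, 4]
x^4 - 16*x^3 + 96*x^2 - 256*x + 256

Expanding det(x·I − A) (e.g. by cofactor expansion or by noting that A is similar to its Jordan form J, which has the same characteristic polynomial as A) gives
  χ_A(x) = x^4 - 16*x^3 + 96*x^2 - 256*x + 256
which factors as (x - 4)^4. The eigenvalues (with algebraic multiplicities) are λ = 4 with multiplicity 4.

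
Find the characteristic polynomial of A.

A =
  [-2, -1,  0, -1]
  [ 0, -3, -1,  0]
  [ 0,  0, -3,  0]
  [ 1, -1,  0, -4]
x^4 + 12*x^3 + 54*x^2 + 108*x + 81

Expanding det(x·I − A) (e.g. by cofactor expansion or by noting that A is similar to its Jordan form J, which has the same characteristic polynomial as A) gives
  χ_A(x) = x^4 + 12*x^3 + 54*x^2 + 108*x + 81
which factors as (x + 3)^4. The eigenvalues (with algebraic multiplicities) are λ = -3 with multiplicity 4.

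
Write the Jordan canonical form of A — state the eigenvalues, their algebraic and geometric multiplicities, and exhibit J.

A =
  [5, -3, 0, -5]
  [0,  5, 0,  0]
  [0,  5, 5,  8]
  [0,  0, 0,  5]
J_2(5) ⊕ J_2(5)

The characteristic polynomial is
  det(x·I − A) = x^4 - 20*x^3 + 150*x^2 - 500*x + 625 = (x - 5)^4

Eigenvalues and multiplicities (the geometric multiplicity of λ is n − rank(A − λI), which equals the number of Jordan blocks for λ):
  λ = 5: algebraic multiplicity = 4, geometric multiplicity = 2

Determining the block sizes for each eigenvalue:
  λ = 5: with am = 4 and gm = 2, the partition is not yet determined (e.g. several partitions of 4 into 2 parts exist). Let N = A − (5)·I. Computing rank(N^1) = 2, rank(N^2) = 0; the number of blocks of size ≥ j is rank(N^{j−1}) − rank(N^j), giving [2, 2]. So we have 2 block(s) of size 2 → block sizes [2, 2]

Assembling the blocks gives a Jordan form
J =
  [5, 1, 0, 0]
  [0, 5, 0, 0]
  [0, 0, 5, 1]
  [0, 0, 0, 5]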